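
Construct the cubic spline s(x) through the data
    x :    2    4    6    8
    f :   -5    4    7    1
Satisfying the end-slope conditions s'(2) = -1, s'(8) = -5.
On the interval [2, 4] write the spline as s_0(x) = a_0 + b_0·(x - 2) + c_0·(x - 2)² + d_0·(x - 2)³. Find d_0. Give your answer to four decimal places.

-1.2417

Let M_i = s''(x_i). Step sizes h_i = 2, 2, 2; slopes of the chords Δ_i = (y_(i+1) - y_i)/h_i = 9/2, 3/2, -3.
  2·M_0 + 8·M_1 + 2·M_2 = 6(Δ_1 - Δ_0) = -18
  2·M_1 + 8·M_2 + 2·M_3 = 6(Δ_2 - Δ_1) = -27
Clamped end conditions give two more equations: 2h_0·M_0 + h_0·M_1 = 6(Δ_0 - s'(2)) = 33 and h_2·M_2 + 2h_2·M_3 = 6(s'(8) - Δ_2) = -12.
Solving: M_0 = 157/15, M_1 = -133/30, M_2 = -26/15, M_3 = -32/15.
On [2, 4], with s_0(x) = a_0 + b_0·(x - 2) + c_0·(x - 2)² + d_0·(x - 2)³: c_0 = M_0/2 = 157/30, d_0 = (M_1 - M_0)/(6h_0) = -149/120, b_0 = Δ_0 - h_0(2M_0 + M_1)/6 = -1.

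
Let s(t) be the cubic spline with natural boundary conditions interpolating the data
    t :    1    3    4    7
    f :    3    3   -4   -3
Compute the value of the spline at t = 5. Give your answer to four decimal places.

Put M_i = s'' at the i-th knot. Here h = (2, 1, 3) and Δ = (0, -7, 1/3), so the interior equations h_(i-1)·M_(i-1) + 2(h_(i-1)+h_i)·M_i + h_i·M_(i+1) = 6(Δ_i − Δ_(i-1)) read
  2·M_0 + 6·M_1 + 1·M_2 = 6(Δ_1 - Δ_0) = -42
  1·M_1 + 8·M_2 + 3·M_3 = 6(Δ_2 - Δ_1) = 44
Natural end conditions: M_0 = M_3 = 0.
Hence M_0 = 0, M_1 = -380/47, M_2 = 306/47, M_3 = 0.
On [4, 7], s(t) = -4 - 871/141·(t - 4) + 153/47·(t - 4)² - 17/47·(t - 4)³.
With (t - 4) = 1: s(5) = -1027/141.

-7.2837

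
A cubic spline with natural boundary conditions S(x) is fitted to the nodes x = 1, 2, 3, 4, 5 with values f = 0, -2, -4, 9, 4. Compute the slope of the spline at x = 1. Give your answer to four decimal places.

Write σ_i for S''(x_i). With h_i = 1, 1, 1, 1 and divided differences Δ_i = -2, -2, 13, -5, the continuity of S' gives the tridiagonal system
  1·σ_0 + 4·σ_1 + 1·σ_2 = 6(Δ_1 - Δ_0) = 0
  1·σ_1 + 4·σ_2 + 1·σ_3 = 6(Δ_2 - Δ_1) = 90
  1·σ_2 + 4·σ_3 + 1·σ_4 = 6(Δ_3 - Δ_2) = -108
Natural end conditions: σ_0 = σ_4 = 0.
Forward elimination and back-substitution give σ_0 = 0, σ_1 = -117/14, σ_2 = 234/7, σ_3 = -495/14, σ_4 = 0.
On [1, 2], S'(x) = b_0 + 2c_0·(x - 1) + 3d_0·(x - 1)² with b_0 = Δ_0 - h_0(2σ_0 + σ_1)/6 = -17/28, c_0 = σ_0/2 = 0, d_0 = (σ_1 - σ_0)/(6h_0) = -39/28. So S'(1) = -17/28.

-0.6071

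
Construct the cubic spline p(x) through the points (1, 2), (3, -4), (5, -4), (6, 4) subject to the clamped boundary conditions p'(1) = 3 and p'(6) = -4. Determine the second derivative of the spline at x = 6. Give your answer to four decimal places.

-43.4783

Let M_i = p''(x_i). Step sizes h_i = 2, 2, 1; slopes of the chords Δ_i = (y_(i+1) - y_i)/h_i = -3, 0, 8.
  2·M_0 + 8·M_1 + 2·M_2 = 6(Δ_1 - Δ_0) = 18
  2·M_1 + 6·M_2 + 1·M_3 = 6(Δ_2 - Δ_1) = 48
Clamped end conditions give two more equations: 2h_0·M_0 + h_0·M_1 = 6(Δ_0 - p'(1)) = -36 and h_2·M_2 + 2h_2·M_3 = 6(p'(6) - Δ_2) = -72.
Forward elimination and back-substitution give M_0 = -217/23, M_1 = 20/23, M_2 = 344/23, M_3 = -1000/23.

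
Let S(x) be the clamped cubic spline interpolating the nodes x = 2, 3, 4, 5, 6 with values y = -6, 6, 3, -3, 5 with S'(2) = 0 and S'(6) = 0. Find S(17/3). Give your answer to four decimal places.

3.2235

Put m_i = S'' at the i-th knot. Here h = (1, 1, 1, 1) and Δ = (12, -3, -6, 8), so the interior equations h_(i-1)·m_(i-1) + 2(h_(i-1)+h_i)·m_i + h_i·m_(i+1) = 6(Δ_i − Δ_(i-1)) read
  1·m_0 + 4·m_1 + 1·m_2 = 6(Δ_1 - Δ_0) = -90
  1·m_1 + 4·m_2 + 1·m_3 = 6(Δ_2 - Δ_1) = -18
  1·m_2 + 4·m_3 + 1·m_4 = 6(Δ_3 - Δ_2) = 84
Clamped end conditions give two more equations: 2h_0·m_0 + h_0·m_1 = 6(Δ_0 - S'(2)) = 72 and h_3·m_3 + 2h_3·m_4 = 6(S'(6) - Δ_3) = -48.
Forward elimination and back-substitution give m_0 = 1497/28, m_1 = -489/14, m_2 = -15/4, m_3 = 447/14, m_4 = -1119/28.
On [5, 6], S(x) = -3 + 225/56·(x - 5) + 447/28·(x - 5)² - 671/56·(x - 5)³.
With (x - 5) = 2/3: S(17/3) = 2437/756.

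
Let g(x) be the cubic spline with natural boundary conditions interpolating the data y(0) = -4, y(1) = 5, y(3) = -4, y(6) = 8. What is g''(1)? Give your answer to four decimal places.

Put σ_i = g'' at the i-th knot. Here h = (1, 2, 3) and Δ = (9, -9/2, 4), so the interior equations h_(i-1)·σ_(i-1) + 2(h_(i-1)+h_i)·σ_i + h_i·σ_(i+1) = 6(Δ_i − Δ_(i-1)) read
  1·σ_0 + 6·σ_1 + 2·σ_2 = 6(Δ_1 - Δ_0) = -81
  2·σ_1 + 10·σ_2 + 3·σ_3 = 6(Δ_2 - Δ_1) = 51
Natural end conditions: σ_0 = σ_3 = 0.
Solving: σ_0 = 0, σ_1 = -114/7, σ_2 = 117/14, σ_3 = 0.

-16.2857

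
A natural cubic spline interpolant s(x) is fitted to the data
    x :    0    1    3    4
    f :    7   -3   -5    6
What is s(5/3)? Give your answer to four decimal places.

-7.0556

Put σ_i = s'' at the i-th knot. Here h = (1, 2, 1) and Δ = (-10, -1, 11), so the interior equations h_(i-1)·σ_(i-1) + 2(h_(i-1)+h_i)·σ_i + h_i·σ_(i+1) = 6(Δ_i − Δ_(i-1)) read
  1·σ_0 + 6·σ_1 + 2·σ_2 = 6(Δ_1 - Δ_0) = 54
  2·σ_1 + 6·σ_2 + 1·σ_3 = 6(Δ_2 - Δ_1) = 72
Natural end conditions: σ_0 = σ_3 = 0.
Solving: σ_0 = 0, σ_1 = 45/8, σ_2 = 81/8, σ_3 = 0.
On [1, 3], s(x) = -3 - 65/8·(x - 1) + 45/16·(x - 1)² + 3/8·(x - 1)³.
With (x - 1) = 2/3: s(5/3) = -127/18.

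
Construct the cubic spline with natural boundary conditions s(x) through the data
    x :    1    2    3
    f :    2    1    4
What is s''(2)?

6

Put σ_i = s'' at the i-th knot. Here h = (1, 1) and Δ = (-1, 3), so the interior equations h_(i-1)·σ_(i-1) + 2(h_(i-1)+h_i)·σ_i + h_i·σ_(i+1) = 6(Δ_i − Δ_(i-1)) read
  1·σ_0 + 4·σ_1 + 1·σ_2 = 6(Δ_1 - Δ_0) = 24
Natural end conditions: σ_0 = σ_2 = 0.
Solving the tridiagonal system: σ_0 = 0, σ_1 = 6, σ_2 = 0.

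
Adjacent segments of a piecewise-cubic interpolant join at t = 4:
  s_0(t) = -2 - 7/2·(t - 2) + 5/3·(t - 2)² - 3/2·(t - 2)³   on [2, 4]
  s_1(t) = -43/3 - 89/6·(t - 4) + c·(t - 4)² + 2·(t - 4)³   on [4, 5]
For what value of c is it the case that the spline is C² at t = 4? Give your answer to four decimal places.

s_0''(t) = 10/3 - 9·(t - 2), so s_0''(4) = -44/3. On the right, s_1''(4) = 2c, so c = -22/3.

-7.3333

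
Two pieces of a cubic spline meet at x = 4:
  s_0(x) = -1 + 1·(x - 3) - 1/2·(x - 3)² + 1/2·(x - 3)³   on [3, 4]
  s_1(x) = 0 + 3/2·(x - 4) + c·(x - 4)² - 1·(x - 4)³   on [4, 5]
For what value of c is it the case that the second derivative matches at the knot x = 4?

s_0''(x) = -1 + 3·(x - 3), so s_0''(4) = 2. On the right, s_1''(4) = 2c, so c = 1.

1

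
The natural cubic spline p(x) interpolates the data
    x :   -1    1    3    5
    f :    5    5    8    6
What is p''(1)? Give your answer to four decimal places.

Write M_i for p''(x_i). With h_i = 2, 2, 2 and divided differences Δ_i = 0, 3/2, -1, the continuity of p' gives the tridiagonal system
  2·M_0 + 8·M_1 + 2·M_2 = 6(Δ_1 - Δ_0) = 9
  2·M_1 + 8·M_2 + 2·M_3 = 6(Δ_2 - Δ_1) = -15
Natural end conditions: M_0 = M_3 = 0.
Forward elimination and back-substitution give M_0 = 0, M_1 = 17/10, M_2 = -23/10, M_3 = 0.

1.7000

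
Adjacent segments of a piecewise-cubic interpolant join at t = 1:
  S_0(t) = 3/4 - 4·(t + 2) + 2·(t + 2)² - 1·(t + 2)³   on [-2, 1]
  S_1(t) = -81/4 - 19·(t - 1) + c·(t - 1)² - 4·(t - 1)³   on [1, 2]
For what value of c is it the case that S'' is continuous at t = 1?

-7

S_0''(t) = 4 - 6·(t + 2), so S_0''(1) = -14. On the right, S_1''(1) = 2c, so c = -7.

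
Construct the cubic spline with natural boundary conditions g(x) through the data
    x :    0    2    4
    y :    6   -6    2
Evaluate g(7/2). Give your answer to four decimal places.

-1.1719

Put m_i = g'' at the i-th knot. Here h = (2, 2) and Δ = (-6, 4), so the interior equations h_(i-1)·m_(i-1) + 2(h_(i-1)+h_i)·m_i + h_i·m_(i+1) = 6(Δ_i − Δ_(i-1)) read
  2·m_0 + 8·m_1 + 2·m_2 = 6(Δ_1 - Δ_0) = 60
Natural end conditions: m_0 = m_2 = 0.
Solving the tridiagonal system: m_0 = 0, m_1 = 15/2, m_2 = 0.
On [2, 4], g(x) = -6 - 1·(x - 2) + 15/4·(x - 2)² - 5/8·(x - 2)³.
With (x - 2) = 3/2: g(7/2) = -75/64.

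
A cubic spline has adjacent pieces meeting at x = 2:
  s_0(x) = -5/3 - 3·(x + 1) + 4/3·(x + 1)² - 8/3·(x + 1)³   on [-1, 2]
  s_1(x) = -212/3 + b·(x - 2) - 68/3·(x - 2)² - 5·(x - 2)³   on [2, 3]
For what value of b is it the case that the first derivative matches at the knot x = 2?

s_0'(x) = -3 + 8/3·(x + 1) - 8·(x + 1)², so s_0'(2) = -67. On the right, s_1'(2) = b, so b = -67.

-67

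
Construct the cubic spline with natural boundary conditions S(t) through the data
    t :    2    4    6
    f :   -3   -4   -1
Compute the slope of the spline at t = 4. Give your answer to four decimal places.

Let M_i = S''(x_i). Step sizes h_i = 2, 2; slopes of the chords Δ_i = (y_(i+1) - y_i)/h_i = -1/2, 3/2.
  2·M_0 + 8·M_1 + 2·M_2 = 6(Δ_1 - Δ_0) = 12
Natural end conditions: M_0 = M_2 = 0.
Solving: M_0 = 0, M_1 = 3/2, M_2 = 0.
On [4, 6], S'(t) = b_1 + 2c_1·(t - 4) + 3d_1·(t - 4)² with b_1 = Δ_1 - h_1(2M_1 + M_2)/6 = 1/2, c_1 = M_1/2 = 3/4, d_1 = (M_2 - M_1)/(6h_1) = -1/8. So S'(4) = 1/2.

0.5000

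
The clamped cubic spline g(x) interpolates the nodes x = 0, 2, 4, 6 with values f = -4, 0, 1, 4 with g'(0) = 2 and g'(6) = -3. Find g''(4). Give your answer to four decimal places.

Write M_i for g''(x_i). With h_i = 2, 2, 2 and divided differences Δ_i = 2, 1/2, 3/2, the continuity of g' gives the tridiagonal system
  2·M_0 + 8·M_1 + 2·M_2 = 6(Δ_1 - Δ_0) = -9
  2·M_1 + 8·M_2 + 2·M_3 = 6(Δ_2 - Δ_1) = 6
Clamped end conditions give two more equations: 2h_0·M_0 + h_0·M_1 = 6(Δ_0 - g'(0)) = 0 and h_2·M_2 + 2h_2·M_3 = 6(g'(6) - Δ_2) = -27.
Solving: M_0 = 17/15, M_1 = -34/15, M_2 = 103/30, M_3 = -127/15.

3.4333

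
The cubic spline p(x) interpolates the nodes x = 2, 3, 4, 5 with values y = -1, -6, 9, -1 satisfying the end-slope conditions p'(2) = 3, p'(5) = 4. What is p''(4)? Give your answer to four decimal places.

Write M_i for p''(x_i). With h_i = 1, 1, 1 and divided differences Δ_i = -5, 15, -10, the continuity of p' gives the tridiagonal system
  1·M_0 + 4·M_1 + 1·M_2 = 6(Δ_1 - Δ_0) = 120
  1·M_1 + 4·M_2 + 1·M_3 = 6(Δ_2 - Δ_1) = -150
Clamped end conditions give two more equations: 2h_0·M_0 + h_0·M_1 = 6(Δ_0 - p'(2)) = -48 and h_2·M_2 + 2h_2·M_3 = 6(p'(5) - Δ_2) = 84.
Hence M_0 = -824/15, M_1 = 928/15, M_2 = -1088/15, M_3 = 1174/15.

-72.5333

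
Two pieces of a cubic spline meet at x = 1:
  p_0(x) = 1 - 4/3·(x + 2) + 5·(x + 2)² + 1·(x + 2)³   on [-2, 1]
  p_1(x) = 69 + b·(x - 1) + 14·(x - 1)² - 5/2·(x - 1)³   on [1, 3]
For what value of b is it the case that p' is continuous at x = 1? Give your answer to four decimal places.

p_0'(x) = -4/3 + 10·(x + 2) + 3·(x + 2)², so p_0'(1) = 167/3. On the right, p_1'(1) = b, so b = 167/3.

55.6667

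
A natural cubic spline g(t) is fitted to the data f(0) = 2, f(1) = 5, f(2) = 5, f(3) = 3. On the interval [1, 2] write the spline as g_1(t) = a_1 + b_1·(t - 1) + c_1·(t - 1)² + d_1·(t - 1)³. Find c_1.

-2

Put M_i = g'' at the i-th knot. Here h = (1, 1, 1) and Δ = (3, 0, -2), so the interior equations h_(i-1)·M_(i-1) + 2(h_(i-1)+h_i)·M_i + h_i·M_(i+1) = 6(Δ_i − Δ_(i-1)) read
  1·M_0 + 4·M_1 + 1·M_2 = 6(Δ_1 - Δ_0) = -18
  1·M_1 + 4·M_2 + 1·M_3 = 6(Δ_2 - Δ_1) = -12
Natural end conditions: M_0 = M_3 = 0.
Forward elimination and back-substitution give M_0 = 0, M_1 = -4, M_2 = -2, M_3 = 0.
On [1, 2], with g_1(t) = a_1 + b_1·(t - 1) + c_1·(t - 1)² + d_1·(t - 1)³: c_1 = M_1/2 = -2, d_1 = (M_2 - M_1)/(6h_1) = 1/3, b_1 = Δ_1 - h_1(2M_1 + M_2)/6 = 5/3.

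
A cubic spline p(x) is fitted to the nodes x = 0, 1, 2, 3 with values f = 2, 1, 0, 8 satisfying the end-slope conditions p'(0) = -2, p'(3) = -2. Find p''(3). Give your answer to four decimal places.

Let M_i = p''(x_i). Step sizes h_i = 1, 1, 1; slopes of the chords Δ_i = (y_(i+1) - y_i)/h_i = -1, -1, 8.
  1·M_0 + 4·M_1 + 1·M_2 = 6(Δ_1 - Δ_0) = 0
  1·M_1 + 4·M_2 + 1·M_3 = 6(Δ_2 - Δ_1) = 54
Clamped end conditions give two more equations: 2h_0·M_0 + h_0·M_1 = 6(Δ_0 - p'(0)) = 6 and h_2·M_2 + 2h_2·M_3 = 6(p'(3) - Δ_2) = -60.
Solving the tridiagonal system: M_0 = 36/5, M_1 = -42/5, M_2 = 132/5, M_3 = -216/5.

-43.2000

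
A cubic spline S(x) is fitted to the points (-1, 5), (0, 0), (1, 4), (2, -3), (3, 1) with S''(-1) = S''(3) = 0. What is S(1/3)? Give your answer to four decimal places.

Write σ_i for S''(x_i). With h_i = 1, 1, 1, 1 and divided differences Δ_i = -5, 4, -7, 4, the continuity of S' gives the tridiagonal system
  1·σ_0 + 4·σ_1 + 1·σ_2 = 6(Δ_1 - Δ_0) = 54
  1·σ_1 + 4·σ_2 + 1·σ_3 = 6(Δ_2 - Δ_1) = -66
  1·σ_2 + 4·σ_3 + 1·σ_4 = 6(Δ_3 - Δ_2) = 66
Natural end conditions: σ_0 = σ_4 = 0.
Forward elimination and back-substitution give σ_0 = 0, σ_1 = 285/14, σ_2 = -192/7, σ_3 = 327/14, σ_4 = 0.
On [0, 1], S(x) = 0 + 25/14·x + 285/28·x² - 223/28·x³.
With x = 1/3: S(1/3) = 541/378.

1.4312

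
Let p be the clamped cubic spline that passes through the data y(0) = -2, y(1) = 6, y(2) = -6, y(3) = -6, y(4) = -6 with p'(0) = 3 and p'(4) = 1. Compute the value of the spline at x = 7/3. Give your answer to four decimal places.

With M_i denoting the second derivative at x_i, h_i = 1, 1, 1, 1, and Δ_i = (y_(i+1) − y_i)/h_i = 8, -12, 0, 0:
  1·M_0 + 4·M_1 + 1·M_2 = 6(Δ_1 - Δ_0) = -120
  1·M_1 + 4·M_2 + 1·M_3 = 6(Δ_2 - Δ_1) = 72
  1·M_2 + 4·M_3 + 1·M_4 = 6(Δ_3 - Δ_2) = 0
Clamped end conditions give two more equations: 2h_0·M_0 + h_0·M_1 = 6(Δ_0 - p'(0)) = 30 and h_3·M_3 + 2h_3·M_4 = 6(p'(4) - Δ_3) = 6.
Solving: M_0 = 545/14, M_1 = -335/7, M_2 = 65/2, M_3 = -71/7, M_4 = 113/14.
On [2, 3], p(x) = -6 - 64/7·(x - 2) + 65/4·(x - 2)² - 199/28·(x - 2)³.
With (x - 2) = 1/3: p(7/3) = -2837/378.

-7.5053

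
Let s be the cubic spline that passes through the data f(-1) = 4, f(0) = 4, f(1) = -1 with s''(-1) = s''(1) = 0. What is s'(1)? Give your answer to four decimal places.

Write M_i for s''(x_i). With h_i = 1, 1 and divided differences Δ_i = 0, -5, the continuity of s' gives the tridiagonal system
  1·M_0 + 4·M_1 + 1·M_2 = 6(Δ_1 - Δ_0) = -30
Natural end conditions: M_0 = M_2 = 0.
Solving: M_0 = 0, M_1 = -15/2, M_2 = 0.
On [0, 1], s'(t) = b_1 + 2c_1·t + 3d_1·t² with b_1 = Δ_1 - h_1(2M_1 + M_2)/6 = -5/2, c_1 = M_1/2 = -15/4, d_1 = (M_2 - M_1)/(6h_1) = 5/4. So s'(1) = -25/4.

-6.2500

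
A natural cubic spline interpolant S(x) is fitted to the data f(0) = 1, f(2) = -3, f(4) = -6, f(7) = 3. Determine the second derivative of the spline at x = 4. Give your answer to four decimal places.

2.7632

Put σ_i = S'' at the i-th knot. Here h = (2, 2, 3) and Δ = (-2, -3/2, 3), so the interior equations h_(i-1)·σ_(i-1) + 2(h_(i-1)+h_i)·σ_i + h_i·σ_(i+1) = 6(Δ_i − Δ_(i-1)) read
  2·σ_0 + 8·σ_1 + 2·σ_2 = 6(Δ_1 - Δ_0) = 3
  2·σ_1 + 10·σ_2 + 3·σ_3 = 6(Δ_2 - Δ_1) = 27
Natural end conditions: σ_0 = σ_3 = 0.
Forward elimination and back-substitution give σ_0 = 0, σ_1 = -6/19, σ_2 = 105/38, σ_3 = 0.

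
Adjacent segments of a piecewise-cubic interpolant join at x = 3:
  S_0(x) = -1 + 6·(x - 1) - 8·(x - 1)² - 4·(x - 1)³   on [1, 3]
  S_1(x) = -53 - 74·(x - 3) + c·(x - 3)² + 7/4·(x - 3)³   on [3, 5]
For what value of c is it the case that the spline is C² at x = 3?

-32

S_0''(x) = -16 - 24·(x - 1), so S_0''(3) = -64. On the right, S_1''(3) = 2c, so c = -32.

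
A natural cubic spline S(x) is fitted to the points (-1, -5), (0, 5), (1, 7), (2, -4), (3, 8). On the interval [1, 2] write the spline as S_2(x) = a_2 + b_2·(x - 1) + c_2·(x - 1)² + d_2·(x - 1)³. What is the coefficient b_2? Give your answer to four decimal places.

-8.3750

Put σ_i = S'' at the i-th knot. Here h = (1, 1, 1, 1) and Δ = (10, 2, -11, 12), so the interior equations h_(i-1)·σ_(i-1) + 2(h_(i-1)+h_i)·σ_i + h_i·σ_(i+1) = 6(Δ_i − Δ_(i-1)) read
  1·σ_0 + 4·σ_1 + 1·σ_2 = 6(Δ_1 - Δ_0) = -48
  1·σ_1 + 4·σ_2 + 1·σ_3 = 6(Δ_2 - Δ_1) = -78
  1·σ_2 + 4·σ_3 + 1·σ_4 = 6(Δ_3 - Δ_2) = 138
Natural end conditions: σ_0 = σ_4 = 0.
Hence σ_0 = 0, σ_1 = -135/28, σ_2 = -201/7, σ_3 = 1167/28, σ_4 = 0.
On [1, 2], with S_2(x) = a_2 + b_2·(x - 1) + c_2·(x - 1)² + d_2·(x - 1)³: c_2 = σ_2/2 = -201/14, d_2 = (σ_3 - σ_2)/(6h_2) = 657/56, b_2 = Δ_2 - h_2(2σ_2 + σ_3)/6 = -67/8.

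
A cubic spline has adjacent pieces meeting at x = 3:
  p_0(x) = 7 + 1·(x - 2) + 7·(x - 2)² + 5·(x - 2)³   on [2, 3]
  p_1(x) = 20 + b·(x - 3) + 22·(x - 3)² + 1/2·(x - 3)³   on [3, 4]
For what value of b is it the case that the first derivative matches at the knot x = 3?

30

p_0'(x) = 1 + 14·(x - 2) + 15·(x - 2)², so p_0'(3) = 30. On the right, p_1'(3) = b, so b = 30.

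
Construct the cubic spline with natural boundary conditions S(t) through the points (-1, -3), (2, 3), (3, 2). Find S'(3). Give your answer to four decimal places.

With M_i denoting the second derivative at x_i, h_i = 3, 1, and Δ_i = (y_(i+1) − y_i)/h_i = 2, -1:
  3·M_0 + 8·M_1 + 1·M_2 = 6(Δ_1 - Δ_0) = -18
Natural end conditions: M_0 = M_2 = 0.
Solving: M_0 = 0, M_1 = -9/4, M_2 = 0.
On [2, 3], S'(t) = b_1 + 2c_1·(t - 2) + 3d_1·(t - 2)² with b_1 = Δ_1 - h_1(2M_1 + M_2)/6 = -1/4, c_1 = M_1/2 = -9/8, d_1 = (M_2 - M_1)/(6h_1) = 3/8. So S'(3) = -11/8.

-1.3750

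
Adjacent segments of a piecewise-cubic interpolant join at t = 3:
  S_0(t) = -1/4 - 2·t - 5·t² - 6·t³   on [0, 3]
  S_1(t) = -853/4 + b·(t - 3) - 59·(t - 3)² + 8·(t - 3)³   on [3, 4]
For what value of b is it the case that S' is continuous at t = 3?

-194

S_0'(t) = -2 - 10·t - 18·t², so S_0'(3) = -194. On the right, S_1'(3) = b, so b = -194.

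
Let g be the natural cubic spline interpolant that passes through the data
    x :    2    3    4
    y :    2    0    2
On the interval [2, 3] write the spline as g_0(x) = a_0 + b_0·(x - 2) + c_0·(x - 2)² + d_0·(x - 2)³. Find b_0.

-3

With M_i denoting the second derivative at x_i, h_i = 1, 1, and Δ_i = (y_(i+1) − y_i)/h_i = -2, 2:
  1·M_0 + 4·M_1 + 1·M_2 = 6(Δ_1 - Δ_0) = 24
Natural end conditions: M_0 = M_2 = 0.
Forward elimination and back-substitution give M_0 = 0, M_1 = 6, M_2 = 0.
On [2, 3], with g_0(x) = a_0 + b_0·(x - 2) + c_0·(x - 2)² + d_0·(x - 2)³: c_0 = M_0/2 = 0, d_0 = (M_1 - M_0)/(6h_0) = 1, b_0 = Δ_0 - h_0(2M_0 + M_1)/6 = -3.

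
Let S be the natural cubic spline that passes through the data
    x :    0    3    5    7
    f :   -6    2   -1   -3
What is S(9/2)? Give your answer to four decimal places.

-0.0567

Put M_i = S'' at the i-th knot. Here h = (3, 2, 2) and Δ = (8/3, -3/2, -1), so the interior equations h_(i-1)·M_(i-1) + 2(h_(i-1)+h_i)·M_i + h_i·M_(i+1) = 6(Δ_i − Δ_(i-1)) read
  3·M_0 + 10·M_1 + 2·M_2 = 6(Δ_1 - Δ_0) = -25
  2·M_1 + 8·M_2 + 2·M_3 = 6(Δ_2 - Δ_1) = 3
Natural end conditions: M_0 = M_3 = 0.
Forward elimination and back-substitution give M_0 = 0, M_1 = -103/38, M_2 = 20/19, M_3 = 0.
On [3, 5], S(x) = 2 - 5/114·(x - 3) - 103/76·(x - 3)² + 143/456·(x - 3)³.
With (x - 3) = 3/2: S(9/2) = -69/1216.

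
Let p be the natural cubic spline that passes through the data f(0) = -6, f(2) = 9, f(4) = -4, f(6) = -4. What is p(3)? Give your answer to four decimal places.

3.6250

Let m_i = p''(x_i). Step sizes h_i = 2, 2, 2; slopes of the chords Δ_i = (y_(i+1) - y_i)/h_i = 15/2, -13/2, 0.
  2·m_0 + 8·m_1 + 2·m_2 = 6(Δ_1 - Δ_0) = -84
  2·m_1 + 8·m_2 + 2·m_3 = 6(Δ_2 - Δ_1) = 39
Natural end conditions: m_0 = m_3 = 0.
Forward elimination and back-substitution give m_0 = 0, m_1 = -25/2, m_2 = 8, m_3 = 0.
On [2, 4], p(x) = 9 - 5/6·(x - 2) - 25/4·(x - 2)² + 41/24·(x - 2)³.
With (x - 2) = 1: p(3) = 29/8.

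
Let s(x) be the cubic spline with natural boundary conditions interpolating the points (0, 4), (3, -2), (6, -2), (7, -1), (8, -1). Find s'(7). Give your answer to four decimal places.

0.5536

Write M_i for s''(x_i). With h_i = 3, 3, 1, 1 and divided differences Δ_i = -2, 0, 1, 0, the continuity of s' gives the tridiagonal system
  3·M_0 + 12·M_1 + 3·M_2 = 6(Δ_1 - Δ_0) = 12
  3·M_1 + 8·M_2 + 1·M_3 = 6(Δ_2 - Δ_1) = 6
  1·M_2 + 4·M_3 + 1·M_4 = 6(Δ_3 - Δ_2) = -6
Natural end conditions: M_0 = M_4 = 0.
Solving: M_0 = 0, M_1 = 47/56, M_2 = 9/14, M_3 = -93/56, M_4 = 0.
On [7, 8], s'(x) = b_3 + 2c_3·(x - 7) + 3d_3·(x - 7)² with b_3 = Δ_3 - h_3(2M_3 + M_4)/6 = 31/56, c_3 = M_3/2 = -93/112, d_3 = (M_4 - M_3)/(6h_3) = 31/112. So s'(7) = 31/56.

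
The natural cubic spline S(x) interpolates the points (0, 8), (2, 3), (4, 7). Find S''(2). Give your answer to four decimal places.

3.3750

Let M_i = S''(x_i). Step sizes h_i = 2, 2; slopes of the chords Δ_i = (y_(i+1) - y_i)/h_i = -5/2, 2.
  2·M_0 + 8·M_1 + 2·M_2 = 6(Δ_1 - Δ_0) = 27
Natural end conditions: M_0 = M_2 = 0.
Solving the tridiagonal system: M_0 = 0, M_1 = 27/8, M_2 = 0.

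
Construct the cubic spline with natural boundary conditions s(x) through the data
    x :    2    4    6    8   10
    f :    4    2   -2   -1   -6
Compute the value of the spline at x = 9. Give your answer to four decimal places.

Write M_i for s''(x_i). With h_i = 2, 2, 2, 2 and divided differences Δ_i = -1, -2, 1/2, -5/2, the continuity of s' gives the tridiagonal system
  2·M_0 + 8·M_1 + 2·M_2 = 6(Δ_1 - Δ_0) = -6
  2·M_1 + 8·M_2 + 2·M_3 = 6(Δ_2 - Δ_1) = 15
  2·M_2 + 8·M_3 + 2·M_4 = 6(Δ_3 - Δ_2) = -18
Natural end conditions: M_0 = M_4 = 0.
Forward elimination and back-substitution give M_0 = 0, M_1 = -3/2, M_2 = 3, M_3 = -3, M_4 = 0.
On [8, 10], s(x) = -1 - 1/2·(x - 8) - 3/2·(x - 8)² + 1/4·(x - 8)³.
With (x - 8) = 1: s(9) = -11/4.

-2.7500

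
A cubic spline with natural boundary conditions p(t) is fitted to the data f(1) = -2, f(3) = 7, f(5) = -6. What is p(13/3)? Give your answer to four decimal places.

Put m_i = p'' at the i-th knot. Here h = (2, 2) and Δ = (9/2, -13/2), so the interior equations h_(i-1)·m_(i-1) + 2(h_(i-1)+h_i)·m_i + h_i·m_(i+1) = 6(Δ_i − Δ_(i-1)) read
  2·m_0 + 8·m_1 + 2·m_2 = 6(Δ_1 - Δ_0) = -66
Natural end conditions: m_0 = m_2 = 0.
Hence m_0 = 0, m_1 = -33/4, m_2 = 0.
On [3, 5], p(t) = 7 - 1·(t - 3) - 33/8·(t - 3)² + 11/16·(t - 3)³.
With (t - 3) = 4/3: p(13/3) = -1/27.

-0.0370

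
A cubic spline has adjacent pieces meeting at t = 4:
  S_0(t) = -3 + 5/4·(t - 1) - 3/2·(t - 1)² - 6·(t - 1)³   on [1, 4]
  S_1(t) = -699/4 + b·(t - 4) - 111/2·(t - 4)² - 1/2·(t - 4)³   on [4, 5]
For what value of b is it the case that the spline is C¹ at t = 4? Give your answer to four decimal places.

S_0'(t) = 5/4 - 3·(t - 1) - 18·(t - 1)², so S_0'(4) = -679/4. On the right, S_1'(4) = b, so b = -679/4.

-169.7500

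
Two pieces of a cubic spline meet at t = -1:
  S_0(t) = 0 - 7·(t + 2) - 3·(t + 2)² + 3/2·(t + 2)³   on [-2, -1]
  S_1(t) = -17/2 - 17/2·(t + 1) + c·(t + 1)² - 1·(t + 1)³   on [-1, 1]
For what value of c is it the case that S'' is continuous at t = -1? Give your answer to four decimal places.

S_0''(t) = -6 + 9·(t + 2), so S_0''(-1) = 3. On the right, S_1''(-1) = 2c, so c = 3/2.

1.5000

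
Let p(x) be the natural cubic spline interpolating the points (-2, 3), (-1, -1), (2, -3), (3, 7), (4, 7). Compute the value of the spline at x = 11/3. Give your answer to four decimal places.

7.8740

Put σ_i = p'' at the i-th knot. Here h = (1, 3, 1, 1) and Δ = (-4, -2/3, 10, 0), so the interior equations h_(i-1)·σ_(i-1) + 2(h_(i-1)+h_i)·σ_i + h_i·σ_(i+1) = 6(Δ_i − Δ_(i-1)) read
  1·σ_0 + 8·σ_1 + 3·σ_2 = 6(Δ_1 - Δ_0) = 20
  3·σ_1 + 8·σ_2 + 1·σ_3 = 6(Δ_2 - Δ_1) = 64
  1·σ_2 + 4·σ_3 + 1·σ_4 = 6(Δ_3 - Δ_2) = -60
Natural end conditions: σ_0 = σ_4 = 0.
Hence σ_0 = 0, σ_1 = -82/53, σ_2 = 572/53, σ_3 = -938/53, σ_4 = 0.
On [3, 4], p(x) = 7 + 938/159·(x - 3) - 469/53·(x - 3)² + 469/159·(x - 3)³.
With (x - 3) = 2/3: p(11/3) = 33803/4293.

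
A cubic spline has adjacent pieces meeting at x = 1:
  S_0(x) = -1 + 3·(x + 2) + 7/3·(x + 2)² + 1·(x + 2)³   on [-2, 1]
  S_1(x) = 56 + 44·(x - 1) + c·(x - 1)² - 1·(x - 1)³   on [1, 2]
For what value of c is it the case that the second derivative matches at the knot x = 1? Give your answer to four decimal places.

11.3333

S_0''(x) = 14/3 + 6·(x + 2), so S_0''(1) = 68/3. On the right, S_1''(1) = 2c, so c = 34/3.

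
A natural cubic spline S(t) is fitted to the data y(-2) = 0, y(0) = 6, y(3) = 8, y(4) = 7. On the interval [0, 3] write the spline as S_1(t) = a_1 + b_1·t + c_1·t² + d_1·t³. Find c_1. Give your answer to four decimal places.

Write m_i for S''(x_i). With h_i = 2, 3, 1 and divided differences Δ_i = 3, 2/3, -1, the continuity of S' gives the tridiagonal system
  2·m_0 + 10·m_1 + 3·m_2 = 6(Δ_1 - Δ_0) = -14
  3·m_1 + 8·m_2 + 1·m_3 = 6(Δ_2 - Δ_1) = -10
Natural end conditions: m_0 = m_3 = 0.
Solving: m_0 = 0, m_1 = -82/71, m_2 = -58/71, m_3 = 0.
On [0, 3], with S_1(t) = a_1 + b_1·t + c_1·t² + d_1·t³: c_1 = m_1/2 = -41/71, d_1 = (m_2 - m_1)/(6h_1) = 4/213, b_1 = Δ_1 - h_1(2m_1 + m_2)/6 = 475/213.

-0.5775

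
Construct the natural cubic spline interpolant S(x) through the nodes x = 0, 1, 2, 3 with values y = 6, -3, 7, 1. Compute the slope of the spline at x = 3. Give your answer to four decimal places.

With M_i denoting the second derivative at x_i, h_i = 1, 1, 1, and Δ_i = (y_(i+1) − y_i)/h_i = -9, 10, -6:
  1·M_0 + 4·M_1 + 1·M_2 = 6(Δ_1 - Δ_0) = 114
  1·M_1 + 4·M_2 + 1·M_3 = 6(Δ_2 - Δ_1) = -96
Natural end conditions: M_0 = M_3 = 0.
Solving: M_0 = 0, M_1 = 184/5, M_2 = -166/5, M_3 = 0.
On [2, 3], S'(x) = b_2 + 2c_2·(x - 2) + 3d_2·(x - 2)² with b_2 = Δ_2 - h_2(2M_2 + M_3)/6 = 76/15, c_2 = M_2/2 = -83/5, d_2 = (M_3 - M_2)/(6h_2) = 83/15. So S'(3) = -173/15.

-11.5333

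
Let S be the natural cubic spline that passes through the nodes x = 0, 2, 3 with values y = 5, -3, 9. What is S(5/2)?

Write σ_i for S''(x_i). With h_i = 2, 1 and divided differences Δ_i = -4, 12, the continuity of S' gives the tridiagonal system
  2·σ_0 + 6·σ_1 + 1·σ_2 = 6(Δ_1 - Δ_0) = 96
Natural end conditions: σ_0 = σ_2 = 0.
Hence σ_0 = 0, σ_1 = 16, σ_2 = 0.
On [2, 3], S(x) = -3 + 20/3·(x - 2) + 8·(x - 2)² - 8/3·(x - 2)³.
With (x - 2) = 1/2: S(5/2) = 2.

2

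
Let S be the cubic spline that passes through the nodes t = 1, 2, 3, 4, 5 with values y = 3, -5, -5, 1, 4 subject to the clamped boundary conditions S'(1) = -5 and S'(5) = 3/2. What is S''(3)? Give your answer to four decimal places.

6.8750

With m_i denoting the second derivative at x_i, h_i = 1, 1, 1, 1, and Δ_i = (y_(i+1) − y_i)/h_i = -8, 0, 6, 3:
  1·m_0 + 4·m_1 + 1·m_2 = 6(Δ_1 - Δ_0) = 48
  1·m_1 + 4·m_2 + 1·m_3 = 6(Δ_2 - Δ_1) = 36
  1·m_2 + 4·m_3 + 1·m_4 = 6(Δ_3 - Δ_2) = -18
Clamped end conditions give two more equations: 2h_0·m_0 + h_0·m_1 = 6(Δ_0 - S'(1)) = -18 and h_3·m_3 + 2h_3·m_4 = 6(S'(5) - Δ_3) = -9.
Solving: m_0 = -905/56, m_1 = 401/28, m_2 = 55/8, m_3 = -163/28, m_4 = -89/56.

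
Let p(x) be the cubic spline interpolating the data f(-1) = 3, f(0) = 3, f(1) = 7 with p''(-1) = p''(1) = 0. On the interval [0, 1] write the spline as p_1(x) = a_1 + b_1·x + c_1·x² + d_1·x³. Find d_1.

Write σ_i for p''(x_i). With h_i = 1, 1 and divided differences Δ_i = 0, 4, the continuity of p' gives the tridiagonal system
  1·σ_0 + 4·σ_1 + 1·σ_2 = 6(Δ_1 - Δ_0) = 24
Natural end conditions: σ_0 = σ_2 = 0.
Forward elimination and back-substitution give σ_0 = 0, σ_1 = 6, σ_2 = 0.
On [0, 1], with p_1(x) = a_1 + b_1·x + c_1·x² + d_1·x³: c_1 = σ_1/2 = 3, d_1 = (σ_2 - σ_1)/(6h_1) = -1, b_1 = Δ_1 - h_1(2σ_1 + σ_2)/6 = 2.

-1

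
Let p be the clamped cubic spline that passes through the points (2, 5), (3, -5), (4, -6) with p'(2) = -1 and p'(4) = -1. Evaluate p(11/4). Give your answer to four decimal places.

Put M_i = p'' at the i-th knot. Here h = (1, 1) and Δ = (-10, -1), so the interior equations h_(i-1)·M_(i-1) + 2(h_(i-1)+h_i)·M_i + h_i·M_(i+1) = 6(Δ_i − Δ_(i-1)) read
  1·M_0 + 4·M_1 + 1·M_2 = 6(Δ_1 - Δ_0) = 54
Clamped end conditions give two more equations: 2h_0·M_0 + h_0·M_1 = 6(Δ_0 - p'(2)) = -54 and h_1·M_1 + 2h_1·M_2 = 6(p'(4) - Δ_1) = 0.
Hence M_0 = -81/2, M_1 = 27, M_2 = -27/2.
On [2, 3], p(t) = 5 - 1·(t - 2) - 81/4·(t - 2)² + 45/4·(t - 2)³.
With (t - 2) = 3/4: p(11/4) = -613/256.

-2.3945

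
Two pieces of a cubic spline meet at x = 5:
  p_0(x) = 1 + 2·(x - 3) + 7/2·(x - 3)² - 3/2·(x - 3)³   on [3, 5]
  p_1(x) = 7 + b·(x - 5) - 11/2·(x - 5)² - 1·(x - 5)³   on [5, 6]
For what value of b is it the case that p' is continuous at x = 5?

p_0'(x) = 2 + 7·(x - 3) - 9/2·(x - 3)², so p_0'(5) = -2. On the right, p_1'(5) = b, so b = -2.

-2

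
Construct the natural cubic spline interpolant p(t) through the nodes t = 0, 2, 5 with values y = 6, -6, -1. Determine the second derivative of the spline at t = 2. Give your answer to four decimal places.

4.6000

With m_i denoting the second derivative at x_i, h_i = 2, 3, and Δ_i = (y_(i+1) − y_i)/h_i = -6, 5/3:
  2·m_0 + 10·m_1 + 3·m_2 = 6(Δ_1 - Δ_0) = 46
Natural end conditions: m_0 = m_2 = 0.
Solving: m_0 = 0, m_1 = 23/5, m_2 = 0.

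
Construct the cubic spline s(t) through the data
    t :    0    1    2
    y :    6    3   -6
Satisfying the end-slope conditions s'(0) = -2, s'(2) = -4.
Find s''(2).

Write M_i for s''(x_i). With h_i = 1, 1 and divided differences Δ_i = -3, -9, the continuity of s' gives the tridiagonal system
  1·M_0 + 4·M_1 + 1·M_2 = 6(Δ_1 - Δ_0) = -36
Clamped end conditions give two more equations: 2h_0·M_0 + h_0·M_1 = 6(Δ_0 - s'(0)) = -6 and h_1·M_1 + 2h_1·M_2 = 6(s'(2) - Δ_1) = 30.
Solving: M_0 = 5, M_1 = -16, M_2 = 23.

23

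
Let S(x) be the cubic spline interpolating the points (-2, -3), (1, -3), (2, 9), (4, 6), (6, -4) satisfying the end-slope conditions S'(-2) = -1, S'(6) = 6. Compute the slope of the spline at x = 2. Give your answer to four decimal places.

Put m_i = S'' at the i-th knot. Here h = (3, 1, 2, 2) and Δ = (0, 12, -3/2, -5), so the interior equations h_(i-1)·m_(i-1) + 2(h_(i-1)+h_i)·m_i + h_i·m_(i+1) = 6(Δ_i − Δ_(i-1)) read
  3·m_0 + 8·m_1 + 1·m_2 = 6(Δ_1 - Δ_0) = 72
  1·m_1 + 6·m_2 + 2·m_3 = 6(Δ_2 - Δ_1) = -81
  2·m_2 + 8·m_3 + 2·m_4 = 6(Δ_3 - Δ_2) = -21
Clamped end conditions give two more equations: 2h_0·m_0 + h_0·m_1 = 6(Δ_0 - S'(-2)) = 6 and h_3·m_3 + 2h_3·m_4 = 6(S'(6) - Δ_3) = 66.
Hence m_0 = -867/160, m_1 = 1027/80, m_2 = -2311/160, m_3 = -287/80, m_4 = 2927/160.
On [2, 4], S'(x) = b_2 + 2c_2·(x - 2) + 3d_2·(x - 2)² with b_2 = Δ_2 - h_2(2m_2 + m_3)/6 = 373/40, c_2 = m_2/2 = -2311/320, d_2 = (m_3 - m_2)/(6h_2) = 579/640. So S'(2) = 373/40.

9.3250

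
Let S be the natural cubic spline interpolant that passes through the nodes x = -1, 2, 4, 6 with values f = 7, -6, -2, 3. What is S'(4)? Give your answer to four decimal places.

2.9035

With σ_i denoting the second derivative at x_i, h_i = 3, 2, 2, and Δ_i = (y_(i+1) − y_i)/h_i = -13/3, 2, 5/2:
  3·σ_0 + 10·σ_1 + 2·σ_2 = 6(Δ_1 - Δ_0) = 38
  2·σ_1 + 8·σ_2 + 2·σ_3 = 6(Δ_2 - Δ_1) = 3
Natural end conditions: σ_0 = σ_3 = 0.
Hence σ_0 = 0, σ_1 = 149/38, σ_2 = -23/38, σ_3 = 0.
On [4, 6], S'(x) = b_2 + 2c_2·(x - 4) + 3d_2·(x - 4)² with b_2 = Δ_2 - h_2(2σ_2 + σ_3)/6 = 331/114, c_2 = σ_2/2 = -23/76, d_2 = (σ_3 - σ_2)/(6h_2) = 23/456. So S'(4) = 331/114.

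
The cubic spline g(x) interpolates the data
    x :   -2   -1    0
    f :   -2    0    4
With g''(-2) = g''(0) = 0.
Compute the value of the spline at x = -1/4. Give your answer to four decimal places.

2.8828

Put M_i = g'' at the i-th knot. Here h = (1, 1) and Δ = (2, 4), so the interior equations h_(i-1)·M_(i-1) + 2(h_(i-1)+h_i)·M_i + h_i·M_(i+1) = 6(Δ_i − Δ_(i-1)) read
  1·M_0 + 4·M_1 + 1·M_2 = 6(Δ_1 - Δ_0) = 12
Natural end conditions: M_0 = M_2 = 0.
Forward elimination and back-substitution give M_0 = 0, M_1 = 3, M_2 = 0.
On [-1, 0], g(x) = 0 + 3·(x + 1) + 3/2·(x + 1)² - 1/2·(x + 1)³.
With (x + 1) = 3/4: g(-1/4) = 369/128.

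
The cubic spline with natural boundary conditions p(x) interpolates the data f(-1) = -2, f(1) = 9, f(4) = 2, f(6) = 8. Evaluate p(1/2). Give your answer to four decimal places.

Write m_i for p''(x_i). With h_i = 2, 3, 2 and divided differences Δ_i = 11/2, -7/3, 3, the continuity of p' gives the tridiagonal system
  2·m_0 + 10·m_1 + 3·m_2 = 6(Δ_1 - Δ_0) = -47
  3·m_1 + 10·m_2 + 2·m_3 = 6(Δ_2 - Δ_1) = 32
Natural end conditions: m_0 = m_3 = 0.
Forward elimination and back-substitution give m_0 = 0, m_1 = -566/91, m_2 = 461/91, m_3 = 0.
On [-1, 1], p(x) = -2 + 4135/546·(x + 1) + 0·(x + 1)² - 283/546·(x + 1)³.
With (x + 1) = 3/2: p(1/2) = 1583/208.

7.6106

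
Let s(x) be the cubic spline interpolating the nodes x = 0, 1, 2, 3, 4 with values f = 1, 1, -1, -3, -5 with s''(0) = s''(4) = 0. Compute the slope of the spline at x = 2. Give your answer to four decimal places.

-2.2500

Let M_i = s''(x_i). Step sizes h_i = 1, 1, 1, 1; slopes of the chords Δ_i = (y_(i+1) - y_i)/h_i = 0, -2, -2, -2.
  1·M_0 + 4·M_1 + 1·M_2 = 6(Δ_1 - Δ_0) = -12
  1·M_1 + 4·M_2 + 1·M_3 = 6(Δ_2 - Δ_1) = 0
  1·M_2 + 4·M_3 + 1·M_4 = 6(Δ_3 - Δ_2) = 0
Natural end conditions: M_0 = M_4 = 0.
Solving the tridiagonal system: M_0 = 0, M_1 = -45/14, M_2 = 6/7, M_3 = -3/14, M_4 = 0.
On [2, 3], s'(x) = b_2 + 2c_2·(x - 2) + 3d_2·(x - 2)² with b_2 = Δ_2 - h_2(2M_2 + M_3)/6 = -9/4, c_2 = M_2/2 = 3/7, d_2 = (M_3 - M_2)/(6h_2) = -5/28. So s'(2) = -9/4.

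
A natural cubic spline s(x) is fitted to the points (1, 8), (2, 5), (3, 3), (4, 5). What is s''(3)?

6

Put σ_i = s'' at the i-th knot. Here h = (1, 1, 1) and Δ = (-3, -2, 2), so the interior equations h_(i-1)·σ_(i-1) + 2(h_(i-1)+h_i)·σ_i + h_i·σ_(i+1) = 6(Δ_i − Δ_(i-1)) read
  1·σ_0 + 4·σ_1 + 1·σ_2 = 6(Δ_1 - Δ_0) = 6
  1·σ_1 + 4·σ_2 + 1·σ_3 = 6(Δ_2 - Δ_1) = 24
Natural end conditions: σ_0 = σ_3 = 0.
Solving: σ_0 = 0, σ_1 = 0, σ_2 = 6, σ_3 = 0.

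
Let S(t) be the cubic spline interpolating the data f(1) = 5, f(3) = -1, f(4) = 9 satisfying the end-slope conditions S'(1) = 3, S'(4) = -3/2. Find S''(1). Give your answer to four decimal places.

-23.5000

With m_i denoting the second derivative at x_i, h_i = 2, 1, and Δ_i = (y_(i+1) − y_i)/h_i = -3, 10:
  2·m_0 + 6·m_1 + 1·m_2 = 6(Δ_1 - Δ_0) = 78
Clamped end conditions give two more equations: 2h_0·m_0 + h_0·m_1 = 6(Δ_0 - S'(1)) = -36 and h_1·m_1 + 2h_1·m_2 = 6(S'(4) - Δ_1) = -69.
Hence m_0 = -47/2, m_1 = 29, m_2 = -49.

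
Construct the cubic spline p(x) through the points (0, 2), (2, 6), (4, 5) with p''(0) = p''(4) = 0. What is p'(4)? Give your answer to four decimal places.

Put m_i = p'' at the i-th knot. Here h = (2, 2) and Δ = (2, -1/2), so the interior equations h_(i-1)·m_(i-1) + 2(h_(i-1)+h_i)·m_i + h_i·m_(i+1) = 6(Δ_i − Δ_(i-1)) read
  2·m_0 + 8·m_1 + 2·m_2 = 6(Δ_1 - Δ_0) = -15
Natural end conditions: m_0 = m_2 = 0.
Solving the tridiagonal system: m_0 = 0, m_1 = -15/8, m_2 = 0.
On [2, 4], p'(x) = b_1 + 2c_1·(x - 2) + 3d_1·(x - 2)² with b_1 = Δ_1 - h_1(2m_1 + m_2)/6 = 3/4, c_1 = m_1/2 = -15/16, d_1 = (m_2 - m_1)/(6h_1) = 5/32. So p'(4) = -9/8.

-1.1250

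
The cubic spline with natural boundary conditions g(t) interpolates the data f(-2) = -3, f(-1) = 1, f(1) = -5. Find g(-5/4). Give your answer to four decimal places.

0.3828

With σ_i denoting the second derivative at x_i, h_i = 1, 2, and Δ_i = (y_(i+1) − y_i)/h_i = 4, -3:
  1·σ_0 + 6·σ_1 + 2·σ_2 = 6(Δ_1 - Δ_0) = -42
Natural end conditions: σ_0 = σ_2 = 0.
Solving: σ_0 = 0, σ_1 = -7, σ_2 = 0.
On [-2, -1], g(t) = -3 + 31/6·(t + 2) + 0·(t + 2)² - 7/6·(t + 2)³.
With (t + 2) = 3/4: g(-5/4) = 49/128.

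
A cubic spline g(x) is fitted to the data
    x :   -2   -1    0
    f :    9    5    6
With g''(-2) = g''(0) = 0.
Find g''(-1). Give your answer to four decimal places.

7.5000

With M_i denoting the second derivative at x_i, h_i = 1, 1, and Δ_i = (y_(i+1) − y_i)/h_i = -4, 1:
  1·M_0 + 4·M_1 + 1·M_2 = 6(Δ_1 - Δ_0) = 30
Natural end conditions: M_0 = M_2 = 0.
Hence M_0 = 0, M_1 = 15/2, M_2 = 0.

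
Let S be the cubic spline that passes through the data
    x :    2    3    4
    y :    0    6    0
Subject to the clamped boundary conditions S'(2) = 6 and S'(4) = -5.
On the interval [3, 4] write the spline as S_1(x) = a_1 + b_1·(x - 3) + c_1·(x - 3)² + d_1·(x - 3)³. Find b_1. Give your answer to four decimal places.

-0.2500

Put σ_i = S'' at the i-th knot. Here h = (1, 1) and Δ = (6, -6), so the interior equations h_(i-1)·σ_(i-1) + 2(h_(i-1)+h_i)·σ_i + h_i·σ_(i+1) = 6(Δ_i − Δ_(i-1)) read
  1·σ_0 + 4·σ_1 + 1·σ_2 = 6(Δ_1 - Δ_0) = -72
Clamped end conditions give two more equations: 2h_0·σ_0 + h_0·σ_1 = 6(Δ_0 - S'(2)) = 0 and h_1·σ_1 + 2h_1·σ_2 = 6(S'(4) - Δ_1) = 6.
Solving: σ_0 = 25/2, σ_1 = -25, σ_2 = 31/2.
On [3, 4], with S_1(x) = a_1 + b_1·(x - 3) + c_1·(x - 3)² + d_1·(x - 3)³: c_1 = σ_1/2 = -25/2, d_1 = (σ_2 - σ_1)/(6h_1) = 27/4, b_1 = Δ_1 - h_1(2σ_1 + σ_2)/6 = -1/4.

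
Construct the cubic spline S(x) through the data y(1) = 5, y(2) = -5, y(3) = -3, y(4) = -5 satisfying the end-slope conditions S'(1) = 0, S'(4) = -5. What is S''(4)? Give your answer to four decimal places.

Let M_i = S''(x_i). Step sizes h_i = 1, 1, 1; slopes of the chords Δ_i = (y_(i+1) - y_i)/h_i = -10, 2, -2.
  1·M_0 + 4·M_1 + 1·M_2 = 6(Δ_1 - Δ_0) = 72
  1·M_1 + 4·M_2 + 1·M_3 = 6(Δ_2 - Δ_1) = -24
Clamped end conditions give two more equations: 2h_0·M_0 + h_0·M_1 = 6(Δ_0 - S'(1)) = -60 and h_2·M_2 + 2h_2·M_3 = 6(S'(4) - Δ_2) = -18.
Hence M_0 = -698/15, M_1 = 496/15, M_2 = -206/15, M_3 = -32/15.

-2.1333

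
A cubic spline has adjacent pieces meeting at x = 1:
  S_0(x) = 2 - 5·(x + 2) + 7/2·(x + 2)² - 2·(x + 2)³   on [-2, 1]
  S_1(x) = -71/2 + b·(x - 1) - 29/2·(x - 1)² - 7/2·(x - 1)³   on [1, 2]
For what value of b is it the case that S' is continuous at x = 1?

-38

S_0'(x) = -5 + 7·(x + 2) - 6·(x + 2)², so S_0'(1) = -38. On the right, S_1'(1) = b, so b = -38.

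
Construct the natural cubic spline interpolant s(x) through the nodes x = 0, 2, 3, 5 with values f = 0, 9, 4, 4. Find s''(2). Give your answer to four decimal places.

Write σ_i for s''(x_i). With h_i = 2, 1, 2 and divided differences Δ_i = 9/2, -5, 0, the continuity of s' gives the tridiagonal system
  2·σ_0 + 6·σ_1 + 1·σ_2 = 6(Δ_1 - Δ_0) = -57
  1·σ_1 + 6·σ_2 + 2·σ_3 = 6(Δ_2 - Δ_1) = 30
Natural end conditions: σ_0 = σ_3 = 0.
Solving the tridiagonal system: σ_0 = 0, σ_1 = -372/35, σ_2 = 237/35, σ_3 = 0.

-10.6286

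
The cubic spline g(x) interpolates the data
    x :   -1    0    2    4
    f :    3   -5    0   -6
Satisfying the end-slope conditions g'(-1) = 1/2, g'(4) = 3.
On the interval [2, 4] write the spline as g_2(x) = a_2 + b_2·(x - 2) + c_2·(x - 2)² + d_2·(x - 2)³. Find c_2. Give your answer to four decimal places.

-6.6304

Let M_i = g''(x_i). Step sizes h_i = 1, 2, 2; slopes of the chords Δ_i = (y_(i+1) - y_i)/h_i = -8, 5/2, -3.
  1·M_0 + 6·M_1 + 2·M_2 = 6(Δ_1 - Δ_0) = 63
  2·M_1 + 8·M_2 + 2·M_3 = 6(Δ_2 - Δ_1) = -33
Clamped end conditions give two more equations: 2h_0·M_0 + h_0·M_1 = 6(Δ_0 - g'(-1)) = -51 and h_2·M_2 + 2h_2·M_3 = 6(g'(4) - Δ_2) = 36.
Solving the tridiagonal system: M_0 = -827/23, M_1 = 481/23, M_2 = -305/23, M_3 = 719/46.
On [2, 4], with g_2(x) = a_2 + b_2·(x - 2) + c_2·(x - 2)² + d_2·(x - 2)³: c_2 = M_2/2 = -305/46, d_2 = (M_3 - M_2)/(6h_2) = 443/184, b_2 = Δ_2 - h_2(2M_2 + M_3)/6 = 29/46.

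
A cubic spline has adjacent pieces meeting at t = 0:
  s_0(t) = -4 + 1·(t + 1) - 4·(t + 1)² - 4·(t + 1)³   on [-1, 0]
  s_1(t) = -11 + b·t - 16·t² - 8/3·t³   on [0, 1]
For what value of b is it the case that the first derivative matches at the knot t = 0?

s_0'(t) = 1 - 8·(t + 1) - 12·(t + 1)², so s_0'(0) = -19. On the right, s_1'(0) = b, so b = -19.

-19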